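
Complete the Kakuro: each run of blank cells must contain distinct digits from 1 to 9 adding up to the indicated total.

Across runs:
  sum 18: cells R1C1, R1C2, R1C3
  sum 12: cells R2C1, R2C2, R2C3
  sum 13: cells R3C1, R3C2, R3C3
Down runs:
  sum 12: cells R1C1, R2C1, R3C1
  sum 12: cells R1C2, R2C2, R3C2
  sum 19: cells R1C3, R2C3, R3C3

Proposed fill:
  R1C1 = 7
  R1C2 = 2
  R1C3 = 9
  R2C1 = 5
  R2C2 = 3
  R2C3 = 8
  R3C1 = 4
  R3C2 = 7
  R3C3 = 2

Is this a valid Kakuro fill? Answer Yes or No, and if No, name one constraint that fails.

No — the down run R1C1–R3C1 sums to 16, not 12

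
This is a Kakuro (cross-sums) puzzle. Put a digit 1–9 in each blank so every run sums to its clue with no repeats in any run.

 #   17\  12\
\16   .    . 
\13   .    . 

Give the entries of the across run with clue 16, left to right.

16 in 2 cells must be {7,9}; 17 in 2 cells must be {8,9}.
The 16 across and the 17 down share only 9, so R1C1 = 9.
R1C2 = 16 − 9 = 7 completes the 16 across.
R2C1 = 17 − 9 = 8 completes the 17 down.
R2C2 = 13 − 8 = 5 completes the 13 across.

9 7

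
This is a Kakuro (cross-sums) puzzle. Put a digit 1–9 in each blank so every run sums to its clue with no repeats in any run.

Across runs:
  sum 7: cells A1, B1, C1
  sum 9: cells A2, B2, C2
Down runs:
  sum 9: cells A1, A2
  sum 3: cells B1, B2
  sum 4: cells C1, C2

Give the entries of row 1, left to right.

7 in 3 cells must be {1,2,4}; 3 in 2 cells must be {1,2}; 4 in 2 cells must be {1,3}.
The 7 across and the 4 down share only 1, so C1 = 1.
C2 = 4 − 1 = 3 completes the 4 down.
Given what's placed, B1 must be 2 to fit the 7 across and 3 down.
B2 = 3 − 2 = 1 completes the 3 down.
A1 = 7 − 3 = 4 completes the 7 across.
A2 = 9 − 4 = 5 completes the 9 across.

4 2 1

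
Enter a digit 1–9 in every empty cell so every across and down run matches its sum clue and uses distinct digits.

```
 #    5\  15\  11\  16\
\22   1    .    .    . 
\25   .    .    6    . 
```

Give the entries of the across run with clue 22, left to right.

1, 7, 5, 9

16 in 2 cells must be {7,9}.
R1C3 = 11 − 6 = 5 completes the 11 down.
R2C1 = 5 − 1 = 4 completes the 5 down.
Given what's placed, R2C4 must be 7 to fit the 25 across and 16 down.
R1C4 = 16 − 7 = 9 completes the 16 down.
R2C2 = 25 − 17 = 8 completes the 25 across.
R1C2 = 22 − 15 = 7 completes the 22 across.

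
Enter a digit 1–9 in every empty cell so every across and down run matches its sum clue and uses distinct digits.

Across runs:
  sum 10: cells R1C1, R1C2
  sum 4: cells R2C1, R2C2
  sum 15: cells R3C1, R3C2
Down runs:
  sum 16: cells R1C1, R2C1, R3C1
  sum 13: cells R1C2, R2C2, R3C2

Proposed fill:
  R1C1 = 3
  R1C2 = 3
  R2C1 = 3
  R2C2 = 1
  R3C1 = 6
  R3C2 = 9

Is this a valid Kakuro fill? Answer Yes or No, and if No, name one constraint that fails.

No — the down run R1C1–R3C1 sums to 12, not 16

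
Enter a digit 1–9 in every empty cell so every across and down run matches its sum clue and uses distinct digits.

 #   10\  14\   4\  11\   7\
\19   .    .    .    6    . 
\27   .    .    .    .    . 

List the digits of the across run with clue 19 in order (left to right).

4, 5, 1, 6, 3

4 in 2 cells must be {1,3}.
R1C2 = 5: the only remaining digit allowed by both the 19 across and the 14 down.
R2C2 = 14 − 5 = 9 completes the 14 down.
R2C4 = 11 − 6 = 5 completes the 11 down.
Nothing is forced directly, so branch on R1C3, whose candidates are 1 or 3. If R1C3 = 3: that forces R2C3 = 1, R2C5 = 4, after which R1C5 would have to be in {1,4} for the 19 across but in {3} for the 7 down — contradiction. So R1C3 = 1.
R2C3 = 4 − 1 = 3 completes the 4 down.
Nothing is forced directly, so branch on R1C1, whose candidates are 3 or 4. If R1C1 = 3: that forces R1C5 = 4, after which R2C1 would have to be in {2,4,6,8} for the 27 across but in {7} for the 10 down — contradiction. So R1C1 = 4.
R1C5 = 19 − 16 = 3 completes the 19 across.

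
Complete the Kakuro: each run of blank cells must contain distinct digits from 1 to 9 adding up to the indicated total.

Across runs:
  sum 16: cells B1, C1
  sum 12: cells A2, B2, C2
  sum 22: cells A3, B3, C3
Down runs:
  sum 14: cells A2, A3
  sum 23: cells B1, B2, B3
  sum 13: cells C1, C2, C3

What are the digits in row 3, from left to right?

16 in 2 cells must be {7,9}; 23 in 3 cells must be {6,8,9}.
Only 9 fits B1 under both its across sum 16 and down sum 23.
C1 = 16 − 9 = 7 completes the 16 across.
Given what's placed, C3 must be 5 to fit the 22 across and 13 down.
C2 = 13 − 12 = 1 completes the 13 down.
B3 = 8: the only remaining digit allowed by both the 22 across and the 23 down.
B2 = 23 − 17 = 6 completes the 23 down.
A3 = 22 − 13 = 9 completes the 22 across.

9 8 5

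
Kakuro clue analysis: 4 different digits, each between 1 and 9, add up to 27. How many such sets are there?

3

4 distinct digits from 1–9 sum between 10 and 30.
Enumerating: {3,7,8,9}, {4,6,8,9}, {5,6,7,9}.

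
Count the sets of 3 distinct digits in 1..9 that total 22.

2

3 distinct digits from 1–9 sum between 6 and 24.
Enumerating: {5,8,9}, {6,7,9}.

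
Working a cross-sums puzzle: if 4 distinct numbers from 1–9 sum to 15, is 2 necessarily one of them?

Counterexample: {1,3,4,7} sums to 15 without using 2.

No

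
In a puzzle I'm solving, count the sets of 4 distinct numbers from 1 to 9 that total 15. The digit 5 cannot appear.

4

4 distinct digits from 1–9 sum between 10 and 30.
Dropping sets that contain 5.
Enumerating: {1,2,3,9}, {1,2,4,8}, {1,3,4,7}, {2,3,4,6}.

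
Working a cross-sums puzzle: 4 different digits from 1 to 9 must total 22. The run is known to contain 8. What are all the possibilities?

{1,4,8,9}; {1,6,7,8}; {2,3,8,9}; {2,5,7,8}; {3,4,7,8}; {3,5,6,8}

4 distinct digits from 1–9 sum between 10 and 30.
Keeping only sets containing 8.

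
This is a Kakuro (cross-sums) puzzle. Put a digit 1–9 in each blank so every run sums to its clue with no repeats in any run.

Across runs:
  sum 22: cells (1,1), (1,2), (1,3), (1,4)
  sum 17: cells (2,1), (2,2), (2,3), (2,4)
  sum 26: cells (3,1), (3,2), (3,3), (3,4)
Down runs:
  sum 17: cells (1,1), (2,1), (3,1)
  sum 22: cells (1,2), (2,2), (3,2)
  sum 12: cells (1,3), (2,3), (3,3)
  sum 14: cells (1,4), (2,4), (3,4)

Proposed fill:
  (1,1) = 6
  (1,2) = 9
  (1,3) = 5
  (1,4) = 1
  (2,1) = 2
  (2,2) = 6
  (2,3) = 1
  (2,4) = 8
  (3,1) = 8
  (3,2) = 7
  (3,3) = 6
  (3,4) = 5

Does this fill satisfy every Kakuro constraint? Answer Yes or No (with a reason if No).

No — the across run (1,1)–(1,4) sums to 21, not 22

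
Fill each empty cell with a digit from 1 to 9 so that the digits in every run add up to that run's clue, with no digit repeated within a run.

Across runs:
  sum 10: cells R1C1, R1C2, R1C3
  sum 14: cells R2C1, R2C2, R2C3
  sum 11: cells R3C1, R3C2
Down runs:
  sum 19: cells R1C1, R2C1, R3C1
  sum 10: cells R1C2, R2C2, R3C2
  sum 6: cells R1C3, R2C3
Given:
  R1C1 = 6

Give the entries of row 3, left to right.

5, 6

R1C3 = 1: the only remaining digit allowed by both the 10 across and the 6 down.
R2C3 = 6 − 1 = 5 completes the 6 down.
R1C2 = 10 − 7 = 3 completes the 10 across.
Given what's placed, R2C1 must be 8 to fit the 14 across and 19 down.
R2C2 = 14 − 13 = 1 completes the 14 across.
R3C1 = 19 − 14 = 5 completes the 19 down.
R3C2 = 11 − 5 = 6 completes the 11 across.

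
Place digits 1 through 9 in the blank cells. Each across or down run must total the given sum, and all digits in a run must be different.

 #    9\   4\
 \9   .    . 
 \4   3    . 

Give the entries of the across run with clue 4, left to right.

4 in 2 cells must be {1,3}.
R1C1 = 9 − 3 = 6 completes the 9 down.
R1C2 = 9 − 6 = 3 completes the 9 across.
R2C2 = 4 − 3 = 1 completes the 4 across.

3, 1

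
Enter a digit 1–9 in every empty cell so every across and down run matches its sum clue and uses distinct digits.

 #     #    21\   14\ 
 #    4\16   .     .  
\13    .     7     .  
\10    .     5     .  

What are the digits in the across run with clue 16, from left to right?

9, 7

16 in 2 cells must be {7,9}; 4 in 2 cells must be {1,3}.
R1C2 = 21 − 12 = 9 completes the 21 down.
R1C3 = 16 − 9 = 7 completes the 16 across.
R2C1 = 1: the only remaining digit allowed by both the 13 across and the 4 down.
R2C3 = 13 − 8 = 5 completes the 13 across.
R3C1 = 4 − 1 = 3 completes the 4 down.
R3C3 = 10 − 8 = 2 completes the 10 across.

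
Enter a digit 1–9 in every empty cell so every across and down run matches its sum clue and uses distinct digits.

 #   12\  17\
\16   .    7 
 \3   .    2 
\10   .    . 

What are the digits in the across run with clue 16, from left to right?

16 in 2 cells must be {7,9}; 3 in 2 cells must be {1,2}.
R1C1 = 16 − 7 = 9 completes the 16 across.
R2C1 = 3 − 2 = 1 completes the 3 across.
R3C1 = 12 − 10 = 2 completes the 12 down.
R3C2 = 10 − 2 = 8 completes the 10 across.

9 7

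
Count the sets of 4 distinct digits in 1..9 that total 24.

4 distinct digits from 1–9 sum between 10 and 30.

8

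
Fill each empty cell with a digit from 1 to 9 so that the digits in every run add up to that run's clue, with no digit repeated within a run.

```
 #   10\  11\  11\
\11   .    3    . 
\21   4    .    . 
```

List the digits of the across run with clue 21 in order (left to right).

4 8 9

R1C1 = 10 − 4 = 6 completes the 10 down.
R1C3 = 11 − 9 = 2 completes the 11 across.
R2C2 = 11 − 3 = 8 completes the 11 down.
R2C3 = 21 − 12 = 9 completes the 21 across.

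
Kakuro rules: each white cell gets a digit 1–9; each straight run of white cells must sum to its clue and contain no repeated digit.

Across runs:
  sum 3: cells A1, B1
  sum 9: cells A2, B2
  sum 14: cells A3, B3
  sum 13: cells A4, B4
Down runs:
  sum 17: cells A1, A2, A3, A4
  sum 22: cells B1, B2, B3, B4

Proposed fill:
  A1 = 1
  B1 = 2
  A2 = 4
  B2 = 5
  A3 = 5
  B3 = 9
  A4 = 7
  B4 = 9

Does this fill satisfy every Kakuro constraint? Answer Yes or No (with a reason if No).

No — the down run B1–B4 sums to 25, not 22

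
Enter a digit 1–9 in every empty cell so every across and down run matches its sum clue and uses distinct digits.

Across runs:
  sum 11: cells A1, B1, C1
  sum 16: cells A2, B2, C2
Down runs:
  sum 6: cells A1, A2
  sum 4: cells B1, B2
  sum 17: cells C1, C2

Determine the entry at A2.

4 in 2 cells must be {1,3}; 17 in 2 cells must be {8,9}.
The 11 across and the 17 down share only 8, so C1 = 8.
C2 = 17 − 8 = 9 completes the 17 down.
Given what's placed, B1 must be 1 to fit the 11 across and 4 down.
B2 = 4 − 1 = 3 completes the 4 down.
A1 = 11 − 9 = 2 completes the 11 across.
A2 = 16 − 12 = 4 completes the 16 across.

4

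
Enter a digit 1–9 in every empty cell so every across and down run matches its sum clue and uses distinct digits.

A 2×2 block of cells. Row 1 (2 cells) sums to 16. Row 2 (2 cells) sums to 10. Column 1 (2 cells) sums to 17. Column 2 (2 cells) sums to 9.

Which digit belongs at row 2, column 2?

2

16 in 2 cells must be {7,9}; 17 in 2 cells must be {8,9}.
The 16 across and the 17 down share only 9, so (1,1) = 9.
(1,2) = 16 − 9 = 7 completes the 16 across.
(2,1) = 17 − 9 = 8 completes the 17 down.
(2,2) = 10 − 8 = 2 completes the 10 across.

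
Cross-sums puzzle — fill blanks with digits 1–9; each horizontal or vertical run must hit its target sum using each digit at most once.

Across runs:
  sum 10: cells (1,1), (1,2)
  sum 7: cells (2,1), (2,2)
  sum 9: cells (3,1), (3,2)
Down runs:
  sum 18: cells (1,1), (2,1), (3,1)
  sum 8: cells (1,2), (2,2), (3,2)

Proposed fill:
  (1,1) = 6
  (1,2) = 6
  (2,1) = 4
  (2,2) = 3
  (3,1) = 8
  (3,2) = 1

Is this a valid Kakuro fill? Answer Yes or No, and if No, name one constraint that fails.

No — the across run (1,1)–(1,2) sums to 12, not 10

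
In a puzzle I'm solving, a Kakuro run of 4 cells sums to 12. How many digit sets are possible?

4 distinct digits from 1–9 sum between 10 and 30.
Enumerating: {1,2,3,6}, {1,2,4,5}.

2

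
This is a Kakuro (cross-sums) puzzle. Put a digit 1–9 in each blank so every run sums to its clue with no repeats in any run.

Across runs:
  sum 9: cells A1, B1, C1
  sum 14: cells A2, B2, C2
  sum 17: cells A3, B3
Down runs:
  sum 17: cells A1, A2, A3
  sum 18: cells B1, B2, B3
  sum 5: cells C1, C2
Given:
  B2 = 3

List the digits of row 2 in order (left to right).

7, 3, 4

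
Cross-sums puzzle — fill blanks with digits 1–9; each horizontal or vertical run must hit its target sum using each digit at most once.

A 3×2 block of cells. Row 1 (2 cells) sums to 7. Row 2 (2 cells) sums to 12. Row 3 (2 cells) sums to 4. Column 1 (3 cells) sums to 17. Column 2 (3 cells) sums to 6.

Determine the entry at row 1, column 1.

4 in 2 cells must be {1,3}; 6 in 3 cells must be {1,2,3}.
The 12 across and the 6 down share only 3, so (2,2) = 3.
Given what's placed, (3,2) must be 1 to fit the 4 across and 6 down.
(1,2) = 6 − 4 = 2 completes the 6 down.
(2,1) = 12 − 3 = 9 completes the 12 across.
(3,1) = 4 − 1 = 3 completes the 4 across.
(1,1) = 7 − 2 = 5 completes the 7 across.

5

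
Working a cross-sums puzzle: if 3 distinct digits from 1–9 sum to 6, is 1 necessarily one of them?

The only way to make 6 from 3 distinct digits is {1,2,3}, which contains 1.

Yes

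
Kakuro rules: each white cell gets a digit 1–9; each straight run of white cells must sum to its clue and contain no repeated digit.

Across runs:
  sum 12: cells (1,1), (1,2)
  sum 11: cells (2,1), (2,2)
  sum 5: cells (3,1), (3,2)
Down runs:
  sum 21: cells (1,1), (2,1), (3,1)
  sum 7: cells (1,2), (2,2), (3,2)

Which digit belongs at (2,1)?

9

7 in 3 cells must be {1,2,4}.
The 12 across and the 7 down share only 4, so (1,2) = 4.
Given what's placed, (2,2) must be 2 to fit the 11 across and 7 down.
(3,1) = 4: only digit in both the 5-across and 21-down candidate sets.
(3,2) = 5 − 4 = 1 completes the 5 across.
(1,1) = 12 − 4 = 8 completes the 12 across.
(2,1) = 11 − 2 = 9 completes the 11 across.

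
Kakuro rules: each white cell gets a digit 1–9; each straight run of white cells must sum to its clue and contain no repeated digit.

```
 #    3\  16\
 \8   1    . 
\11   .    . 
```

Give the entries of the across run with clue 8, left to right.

3 in 2 cells must be {1,2}; 16 in 2 cells must be {7,9}.
R1C2 = 8 − 1 = 7 completes the 8 across.
R2C1 = 3 − 1 = 2 completes the 3 down.
R2C2 = 11 − 2 = 9 completes the 11 across.

1 7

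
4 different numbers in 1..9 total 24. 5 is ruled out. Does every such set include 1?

No

Counterexample: {2,6,7,9} sums to 24 under that restriction without using 1.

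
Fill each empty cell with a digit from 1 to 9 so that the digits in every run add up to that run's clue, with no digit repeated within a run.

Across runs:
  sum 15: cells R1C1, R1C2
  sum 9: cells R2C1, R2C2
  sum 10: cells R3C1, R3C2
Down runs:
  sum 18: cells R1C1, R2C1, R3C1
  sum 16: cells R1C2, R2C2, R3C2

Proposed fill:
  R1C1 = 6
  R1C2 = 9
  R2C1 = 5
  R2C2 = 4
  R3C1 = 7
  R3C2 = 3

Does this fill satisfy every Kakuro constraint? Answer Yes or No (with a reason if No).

Across: 6+9=15; 5+4=9; 7+3=10. Down: 6+5+7=18; 9+4+3=16. No digit repeats within any run.

Yes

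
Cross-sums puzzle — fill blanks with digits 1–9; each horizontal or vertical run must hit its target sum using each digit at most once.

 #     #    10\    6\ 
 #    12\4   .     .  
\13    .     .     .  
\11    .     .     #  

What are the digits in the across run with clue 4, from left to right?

4 in 2 cells must be {1,3}.
The 4 across and the 6 down share only 1, so R1C3 = 1.
R2C3 = 6 − 1 = 5 completes the 6 down.
R1C2 = 4 − 1 = 3 completes the 4 across.
R2C1 = 7: the only remaining digit allowed by both the 13 across and the 12 down.
R2C2 = 13 − 12 = 1 completes the 13 across.
R3C1 = 12 − 7 = 5 completes the 12 down.
R3C2 = 11 − 5 = 6 completes the 11 across.

3 1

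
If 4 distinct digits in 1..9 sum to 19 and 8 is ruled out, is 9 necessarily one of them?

No

Counterexample: {1,5,6,7} sums to 19 under that restriction without using 9.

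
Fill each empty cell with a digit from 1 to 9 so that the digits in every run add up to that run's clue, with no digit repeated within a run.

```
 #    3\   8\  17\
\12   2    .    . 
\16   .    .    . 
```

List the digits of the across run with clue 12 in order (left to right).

3 in 2 cells must be {1,2}; 17 in 2 cells must be {8,9}.
Given what's placed, R1C3 must be 9 to fit the 12 across and 17 down.
R2C1 = 3 − 2 = 1 completes the 3 down.
R2C3 = 17 − 9 = 8 completes the 17 down.
R1C2 = 12 − 11 = 1 completes the 12 across.
R2C2 = 16 − 9 = 7 completes the 16 across.

2, 1, 9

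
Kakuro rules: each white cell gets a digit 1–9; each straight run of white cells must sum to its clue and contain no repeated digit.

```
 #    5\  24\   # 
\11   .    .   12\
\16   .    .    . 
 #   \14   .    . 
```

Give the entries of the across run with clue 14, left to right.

9 5

24 in 3 cells must be {7,8,9}.
Nothing is forced directly, so branch on R3C2, whose candidates are 8 or 9. If R3C2 = 8: then R3C3 would have to be in {6} for the 14 across but in {3,4,5,7,8,9} for the 12 down — contradiction. So R3C2 = 9.
R3C3 = 14 − 9 = 5 completes the 14 across.
R2C3 = 12 − 5 = 7 completes the 12 down.
R2C2 = 8: the only remaining digit allowed by both the 16 across and the 24 down.
R1C2 = 24 − 17 = 7 completes the 24 down.
R2C1 = 16 − 15 = 1 completes the 16 across.
R1C1 = 11 − 7 = 4 completes the 11 across.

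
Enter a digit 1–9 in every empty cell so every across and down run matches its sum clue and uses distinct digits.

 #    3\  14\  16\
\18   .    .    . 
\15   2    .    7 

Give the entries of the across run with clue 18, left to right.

3 in 2 cells must be {1,2}; 16 in 2 cells must be {7,9}.
R1C1 = 3 − 2 = 1 completes the 3 down.
R1C3 = 16 − 7 = 9 completes the 16 down.
R2C2 = 15 − 9 = 6 completes the 15 across.
R1C2 = 18 − 10 = 8 completes the 18 across.

1, 8, 9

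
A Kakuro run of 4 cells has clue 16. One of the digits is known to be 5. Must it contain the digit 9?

Counterexample: {1,2,5,8} sums to 16 under that restriction without using 9.

No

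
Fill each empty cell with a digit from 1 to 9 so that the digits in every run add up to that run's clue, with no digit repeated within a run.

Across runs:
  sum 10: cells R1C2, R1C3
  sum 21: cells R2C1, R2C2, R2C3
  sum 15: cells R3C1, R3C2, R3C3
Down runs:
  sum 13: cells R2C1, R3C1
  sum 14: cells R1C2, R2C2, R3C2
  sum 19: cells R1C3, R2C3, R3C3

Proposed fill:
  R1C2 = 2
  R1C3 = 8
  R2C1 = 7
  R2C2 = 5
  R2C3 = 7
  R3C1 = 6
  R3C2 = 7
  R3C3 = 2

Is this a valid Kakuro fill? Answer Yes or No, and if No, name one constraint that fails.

No — the down run R1C3–R3C3 sums to 17, not 19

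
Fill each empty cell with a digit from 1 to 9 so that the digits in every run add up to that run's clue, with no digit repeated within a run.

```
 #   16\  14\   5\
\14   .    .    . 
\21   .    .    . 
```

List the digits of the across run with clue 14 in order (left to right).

7, 6, 1

16 in 2 cells must be {7,9}.
The 21 across and the 5 down share only 4, so R2C3 = 4.
R1C3 = 5 − 4 = 1 completes the 5 down.
Given what's placed, R2C1 must be 9 to fit the 21 across and 16 down.
R2C2 = 21 − 13 = 8 completes the 21 across.
R1C1 = 16 − 9 = 7 completes the 16 down.
R1C2 = 14 − 8 = 6 completes the 14 across.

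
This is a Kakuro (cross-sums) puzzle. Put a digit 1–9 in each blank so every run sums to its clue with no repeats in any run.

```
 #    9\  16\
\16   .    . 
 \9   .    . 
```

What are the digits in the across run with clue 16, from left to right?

7 9

16 in 2 cells must be {7,9}.
The 16 across and the 9 down share only 7, so R1C1 = 7.
R1C2 = 16 − 7 = 9 completes the 16 across.
R2C1 = 9 − 7 = 2 completes the 9 down.
R2C2 = 9 − 2 = 7 completes the 9 across.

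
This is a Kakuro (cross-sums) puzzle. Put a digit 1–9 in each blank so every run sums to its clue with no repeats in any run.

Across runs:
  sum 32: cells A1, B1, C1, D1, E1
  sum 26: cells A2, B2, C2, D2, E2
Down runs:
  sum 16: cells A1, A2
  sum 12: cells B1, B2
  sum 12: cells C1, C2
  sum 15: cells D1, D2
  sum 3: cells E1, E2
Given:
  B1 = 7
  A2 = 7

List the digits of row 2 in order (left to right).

16 in 2 cells must be {7,9}; 3 in 2 cells must be {1,2}.
A1 = 16 − 7 = 9 completes the 16 down.
E1 = 2: the only remaining digit allowed by both the 32 across and the 3 down.
B2 = 12 − 7 = 5 completes the 12 down.
E2 = 3 − 2 = 1 completes the 3 down.
C1 = 8: the only remaining digit allowed by both the 32 across and the 12 down.
D1 = 32 − 26 = 6 completes the 32 across.
C2 = 12 − 8 = 4 completes the 12 down.
D2 = 26 − 17 = 9 completes the 26 across.

7 5 4 9 1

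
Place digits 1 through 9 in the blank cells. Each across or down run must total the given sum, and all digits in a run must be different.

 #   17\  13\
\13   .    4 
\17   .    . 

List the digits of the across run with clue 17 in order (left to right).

17 in 2 cells must be {8,9}.
R1C1 = 13 − 4 = 9 completes the 13 across.
R2C1 = 17 − 9 = 8 completes the 17 down.
R2C2 = 17 − 8 = 9 completes the 17 across.

8, 9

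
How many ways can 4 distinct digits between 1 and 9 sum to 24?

8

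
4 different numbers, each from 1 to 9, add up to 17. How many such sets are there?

4 distinct digits from 1–9 sum between 10 and 30.

9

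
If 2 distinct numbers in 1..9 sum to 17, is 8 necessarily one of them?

Yes

The only way to make 17 from 2 distinct digits is {8,9}, which contains 8.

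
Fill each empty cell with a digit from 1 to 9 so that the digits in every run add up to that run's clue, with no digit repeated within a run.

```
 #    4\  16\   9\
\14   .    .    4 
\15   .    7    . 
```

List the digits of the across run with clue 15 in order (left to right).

4 in 2 cells must be {1,3}; 16 in 2 cells must be {7,9}.
R1C2 = 16 − 7 = 9 completes the 16 down.
R2C1 = 3: the only remaining digit allowed by both the 15 across and the 4 down.
R2C3 = 15 − 10 = 5 completes the 15 across.
R1C1 = 14 − 13 = 1 completes the 14 across.

3 7 5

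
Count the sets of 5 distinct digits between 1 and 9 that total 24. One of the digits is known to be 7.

5 distinct digits from 1–9 sum between 15 and 35.
Keeping only sets containing 7.
Enumerating: {1,2,5,7,9}, {1,2,6,7,8}, {1,3,4,7,9}, {1,3,5,7,8}, {2,3,4,7,8}, {2,4,5,6,7}.

6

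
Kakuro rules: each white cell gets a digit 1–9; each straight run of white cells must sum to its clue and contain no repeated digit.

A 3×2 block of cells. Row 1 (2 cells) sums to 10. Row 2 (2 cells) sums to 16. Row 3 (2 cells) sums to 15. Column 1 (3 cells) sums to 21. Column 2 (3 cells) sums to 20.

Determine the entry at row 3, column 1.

8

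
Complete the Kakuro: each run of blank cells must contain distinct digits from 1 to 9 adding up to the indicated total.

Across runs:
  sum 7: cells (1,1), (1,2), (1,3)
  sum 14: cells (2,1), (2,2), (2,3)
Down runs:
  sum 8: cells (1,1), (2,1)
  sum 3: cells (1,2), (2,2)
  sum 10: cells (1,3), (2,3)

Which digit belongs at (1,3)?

4

7 in 3 cells must be {1,2,4}; 3 in 2 cells must be {1,2}.
Nothing is forced directly, so branch on (1,1), whose candidates are 1 or 2. If (1,1) = 2: that forces (1,2) = 1, (1,3) = 4, (2,1) = 6, after which (2,2) would have to be in {1,3,5,7} for the 14 across but in {2} for the 3 down — contradiction. So (1,1) = 1.
Given what's placed, (1,2) must be 2 to fit the 7 across and 3 down.
(1,3) = 7 − 3 = 4 completes the 7 across.
(2,1) = 8 − 1 = 7 completes the 8 down.
(2,2) = 3 − 2 = 1 completes the 3 down.
(2,3) = 14 − 8 = 6 completes the 14 across.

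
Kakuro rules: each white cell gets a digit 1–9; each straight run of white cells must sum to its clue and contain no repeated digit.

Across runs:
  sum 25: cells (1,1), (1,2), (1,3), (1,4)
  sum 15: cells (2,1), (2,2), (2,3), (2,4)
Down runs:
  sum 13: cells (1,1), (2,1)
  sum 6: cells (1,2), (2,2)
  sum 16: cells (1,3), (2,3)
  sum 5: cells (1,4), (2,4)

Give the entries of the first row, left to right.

8 5 9 3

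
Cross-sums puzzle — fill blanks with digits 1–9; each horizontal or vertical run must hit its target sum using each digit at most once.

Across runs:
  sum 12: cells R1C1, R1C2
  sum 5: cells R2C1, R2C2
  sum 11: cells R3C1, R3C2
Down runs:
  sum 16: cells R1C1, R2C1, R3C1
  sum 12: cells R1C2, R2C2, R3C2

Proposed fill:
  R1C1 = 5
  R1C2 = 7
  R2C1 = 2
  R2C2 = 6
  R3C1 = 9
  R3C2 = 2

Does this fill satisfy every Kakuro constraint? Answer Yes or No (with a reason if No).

No — the across run R2C1–R2C2 sums to 8, not 5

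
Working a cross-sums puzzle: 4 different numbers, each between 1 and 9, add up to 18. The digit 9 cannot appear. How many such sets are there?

8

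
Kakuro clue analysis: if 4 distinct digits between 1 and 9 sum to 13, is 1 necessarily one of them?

Every partition of 13 into 4 distinct digits includes 1: {1,2,3,7}, {1,2,4,6}, {1,3,4,5}.

Yes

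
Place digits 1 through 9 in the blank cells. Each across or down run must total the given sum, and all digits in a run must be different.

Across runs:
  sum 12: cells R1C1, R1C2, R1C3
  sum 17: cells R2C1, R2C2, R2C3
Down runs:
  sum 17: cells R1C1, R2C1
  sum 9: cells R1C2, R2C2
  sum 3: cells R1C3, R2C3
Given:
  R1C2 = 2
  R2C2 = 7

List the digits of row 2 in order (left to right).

8, 7, 2

17 in 2 cells must be {8,9}; 3 in 2 cells must be {1,2}.
R1C1 = 9: the only remaining digit allowed by both the 12 across and the 17 down.
R1C3 = 12 − 11 = 1 completes the 12 across.
R2C1 = 17 − 9 = 8 completes the 17 down.
R2C3 = 17 − 15 = 2 completes the 17 across.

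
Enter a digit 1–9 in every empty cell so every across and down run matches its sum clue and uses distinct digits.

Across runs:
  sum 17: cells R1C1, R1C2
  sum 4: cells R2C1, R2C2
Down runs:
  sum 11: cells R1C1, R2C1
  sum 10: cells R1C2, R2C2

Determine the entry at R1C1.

8

17 in 2 cells must be {8,9}; 4 in 2 cells must be {1,3}.
The 4 across and the 11 down share only 3, so R2C1 = 3.
R2C2 = 4 − 3 = 1 completes the 4 across.
R1C1 = 11 − 3 = 8 completes the 11 down.
R1C2 = 17 − 8 = 9 completes the 17 across.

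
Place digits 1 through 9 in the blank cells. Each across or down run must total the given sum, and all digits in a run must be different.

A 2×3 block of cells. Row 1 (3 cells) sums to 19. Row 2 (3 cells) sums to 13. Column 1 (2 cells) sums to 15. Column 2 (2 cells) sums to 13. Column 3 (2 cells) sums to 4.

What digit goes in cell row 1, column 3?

4 in 2 cells must be {1,3}.
The 19 across and the 4 down share only 3, so (1,3) = 3.
(2,3) = 4 − 3 = 1 completes the 4 down.
Nothing is forced directly, so branch on (1,1), whose candidates are 7 or 9. If (1,1) = 9: that forces (1,2) = 7, after which (2,1) would have to be in {3,4,5,7,8,9} for the 13 across but in {6} for the 15 down — contradiction. So (1,1) = 7.
(1,2) = 19 − 10 = 9 completes the 19 across.
(2,1) = 15 − 7 = 8 completes the 15 down.
(2,2) = 13 − 9 = 4 completes the 13 across.

3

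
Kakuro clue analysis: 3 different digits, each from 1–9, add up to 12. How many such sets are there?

7

3 distinct digits from 1–9 sum between 6 and 24.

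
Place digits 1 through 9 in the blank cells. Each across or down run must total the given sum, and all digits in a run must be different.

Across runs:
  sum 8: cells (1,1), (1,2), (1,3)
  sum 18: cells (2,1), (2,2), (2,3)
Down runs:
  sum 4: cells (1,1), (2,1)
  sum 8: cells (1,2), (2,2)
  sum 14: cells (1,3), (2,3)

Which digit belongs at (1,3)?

5

4 in 2 cells must be {1,3}.
The 8 across and the 14 down share only 5, so (1,3) = 5.
(2,3) = 14 − 5 = 9 completes the 14 down.
Given what's placed, (1,1) must be 1 to fit the 8 across and 4 down.
(1,2) = 8 − 6 = 2 completes the 8 across.
(2,1) = 4 − 1 = 3 completes the 4 down.
(2,2) = 18 − 12 = 6 completes the 18 across.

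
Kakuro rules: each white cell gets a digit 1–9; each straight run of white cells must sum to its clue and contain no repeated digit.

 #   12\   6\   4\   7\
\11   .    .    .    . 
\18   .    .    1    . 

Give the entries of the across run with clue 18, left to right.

7 4 1 6

11 in 4 cells must be {1,2,3,5}; 4 in 2 cells must be {1,3}.
R1C3 = 4 − 1 = 3 completes the 4 down.
R1C1 = 5: the only remaining digit allowed by both the 11 across and the 12 down.
R2C1 = 12 − 5 = 7 completes the 12 down.
Nothing is forced directly, so branch on R2C2, whose candidates are 2 or 4. If R2C2 = 2: then R1C2 would have to be in {1,2} for the 11 across but in {4} for the 6 down — contradiction. So R2C2 = 4.
R1C2 = 6 − 4 = 2 completes the 6 down.
R1C4 = 11 − 10 = 1 completes the 11 across.
R2C4 = 18 − 12 = 6 completes the 18 across.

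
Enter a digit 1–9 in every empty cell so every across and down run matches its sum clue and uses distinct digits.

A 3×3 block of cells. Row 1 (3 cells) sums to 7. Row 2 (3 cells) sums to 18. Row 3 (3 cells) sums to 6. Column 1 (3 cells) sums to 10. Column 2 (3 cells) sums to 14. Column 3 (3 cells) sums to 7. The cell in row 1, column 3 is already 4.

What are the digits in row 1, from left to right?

7 in 3 cells must be {1,2,4}; 6 in 3 cells must be {1,2,3}.
Nothing is forced directly, so branch on (2,3), whose candidates are 1 or 2. If (2,3) = 1: then (2,1) would have to be in {8,9} for the 18 across but in {1,2,3,4,5,6,7} for the 10 down — contradiction. So (2,3) = 2.
(2,1) = 7: the only remaining digit allowed by both the 18 across and the 10 down.
(2,2) = 18 − 9 = 9 completes the 18 across.
(3,3) = 7 − 6 = 1 completes the 7 down.
Given what's placed, (3,1) must be 2 to fit the 6 across and 10 down.
(3,2) = 6 − 3 = 3 completes the 6 across.
(1,1) = 10 − 9 = 1 completes the 10 down.
(1,2) = 7 − 5 = 2 completes the 7 across.

1 2 4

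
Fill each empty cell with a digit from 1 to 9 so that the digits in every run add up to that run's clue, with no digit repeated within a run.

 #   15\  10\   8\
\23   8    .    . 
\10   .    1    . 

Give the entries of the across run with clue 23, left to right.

8, 9, 6

23 in 3 cells must be {6,8,9}.
R1C2 = 10 − 1 = 9 completes the 10 down.
R1C3 = 23 − 17 = 6 completes the 23 across.
R2C1 = 15 − 8 = 7 completes the 15 down.
R2C3 = 10 − 8 = 2 completes the 10 across.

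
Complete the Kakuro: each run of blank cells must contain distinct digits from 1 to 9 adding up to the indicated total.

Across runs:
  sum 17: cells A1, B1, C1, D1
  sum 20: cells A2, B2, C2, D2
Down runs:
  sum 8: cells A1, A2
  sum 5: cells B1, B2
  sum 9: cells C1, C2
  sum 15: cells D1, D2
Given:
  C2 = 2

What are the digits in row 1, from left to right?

C1 = 9 − 2 = 7 completes the 9 down.
D1 = 6: the only remaining digit allowed by both the 17 across and the 15 down.
D2 = 15 − 6 = 9 completes the 15 down.
Nothing is forced directly, so branch on A1, whose candidates are 1 or 3. If A1 = 1: that forces B1 = 3, after which A2 would have to be in {1,3,4,5,6,8} for the 20 across but in {7} for the 8 down — contradiction. So A1 = 3.
B1 = 17 − 16 = 1 completes the 17 across.
A2 = 8 − 3 = 5 completes the 8 down.
B2 = 20 − 16 = 4 completes the 20 across.

3 1 7 6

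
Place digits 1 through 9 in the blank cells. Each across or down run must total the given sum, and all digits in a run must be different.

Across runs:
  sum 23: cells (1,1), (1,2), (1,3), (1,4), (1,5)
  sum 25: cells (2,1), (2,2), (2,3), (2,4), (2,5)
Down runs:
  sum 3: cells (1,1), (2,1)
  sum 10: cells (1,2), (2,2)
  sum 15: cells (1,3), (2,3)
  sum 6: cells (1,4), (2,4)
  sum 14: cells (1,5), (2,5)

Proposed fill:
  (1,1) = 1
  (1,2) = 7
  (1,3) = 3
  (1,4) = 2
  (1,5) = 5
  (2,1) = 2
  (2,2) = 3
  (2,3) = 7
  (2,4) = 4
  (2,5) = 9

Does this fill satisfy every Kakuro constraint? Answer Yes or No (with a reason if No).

No — the down run (1,3)–(2,3) sums to 10, not 15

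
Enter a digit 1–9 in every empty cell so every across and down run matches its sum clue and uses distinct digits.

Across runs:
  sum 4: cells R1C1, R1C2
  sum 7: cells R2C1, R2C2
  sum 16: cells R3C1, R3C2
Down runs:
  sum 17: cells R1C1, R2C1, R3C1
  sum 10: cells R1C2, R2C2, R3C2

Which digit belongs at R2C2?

2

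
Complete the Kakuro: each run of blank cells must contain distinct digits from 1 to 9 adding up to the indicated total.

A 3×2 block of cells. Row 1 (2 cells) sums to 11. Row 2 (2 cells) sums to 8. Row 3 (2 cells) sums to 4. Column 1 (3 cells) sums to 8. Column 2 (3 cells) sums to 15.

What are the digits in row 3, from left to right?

4 in 2 cells must be {1,3}.
Nothing is forced directly, so branch on (3,2), whose candidates are 1 or 3. If (3,2) = 1: that forces (3,1) = 3, (1,1) = 4, after which (1,2) would have to be in {7} for the 11 across but in {5,6,8,9} for the 15 down — contradiction. So (3,2) = 3.
(3,1) = 4 − 3 = 1 completes the 4 across.
Nothing is forced directly, so branch on (2,2), whose candidates are 5 or 7. If (2,2) = 7: that forces (1,2) = 5, after which (2,1) would have to be in {1} for the 8 across but in {2,3,4,5} for the 8 down — contradiction. So (2,2) = 5.
(1,2) = 15 − 8 = 7 completes the 15 down.
(2,1) = 8 − 5 = 3 completes the 8 across.
(1,1) = 11 − 7 = 4 completes the 11 across.

1, 3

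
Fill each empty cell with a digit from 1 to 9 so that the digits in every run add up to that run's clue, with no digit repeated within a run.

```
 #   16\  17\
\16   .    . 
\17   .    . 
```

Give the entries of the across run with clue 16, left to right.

16 in 2 cells must be {7,9}; 17 in 2 cells must be {8,9}.
The 16 across and the 17 down share only 9, so R1C2 = 9.
The 17 across and the 16 down share only 9, so R2C1 = 9.
R2C2 = 17 − 9 = 8 completes the 17 across.
R1C1 = 16 − 9 = 7 completes the 16 across.

7 9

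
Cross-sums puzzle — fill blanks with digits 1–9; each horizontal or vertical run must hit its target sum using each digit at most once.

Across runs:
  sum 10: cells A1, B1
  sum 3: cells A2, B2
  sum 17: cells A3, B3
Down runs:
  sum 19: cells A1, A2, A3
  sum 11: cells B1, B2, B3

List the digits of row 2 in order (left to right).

2 1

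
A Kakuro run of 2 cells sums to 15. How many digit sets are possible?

2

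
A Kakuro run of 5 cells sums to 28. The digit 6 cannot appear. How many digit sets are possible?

3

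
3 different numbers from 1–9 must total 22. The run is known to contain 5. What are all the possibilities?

3 distinct digits from 1–9 sum between 6 and 24.
Keeping only sets containing 5.
Only one set works: {5,8,9}.

{5,8,9}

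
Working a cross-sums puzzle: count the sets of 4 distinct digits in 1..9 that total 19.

11

4 distinct digits from 1–9 sum between 10 and 30.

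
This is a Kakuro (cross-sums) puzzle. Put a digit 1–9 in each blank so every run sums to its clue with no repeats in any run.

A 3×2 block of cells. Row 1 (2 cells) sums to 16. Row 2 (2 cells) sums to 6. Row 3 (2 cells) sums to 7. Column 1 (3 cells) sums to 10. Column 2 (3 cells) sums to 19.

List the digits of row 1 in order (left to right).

7 9

16 in 2 cells must be {7,9}.
The 16 across and the 10 down share only 7, so (1,1) = 7.
(1,2) = 16 − 7 = 9 completes the 16 across.
Nothing is forced directly, so branch on (2,1), whose candidates are 1 or 2. If (2,1) = 1: then (2,2) would have to be in {5} for the 6 across but in {2,3,4,6,7,8} for the 19 down — contradiction. So (2,1) = 2.
(2,2) = 6 − 2 = 4 completes the 6 across.
(3,1) = 10 − 9 = 1 completes the 10 down.
(3,2) = 7 − 1 = 6 completes the 7 across.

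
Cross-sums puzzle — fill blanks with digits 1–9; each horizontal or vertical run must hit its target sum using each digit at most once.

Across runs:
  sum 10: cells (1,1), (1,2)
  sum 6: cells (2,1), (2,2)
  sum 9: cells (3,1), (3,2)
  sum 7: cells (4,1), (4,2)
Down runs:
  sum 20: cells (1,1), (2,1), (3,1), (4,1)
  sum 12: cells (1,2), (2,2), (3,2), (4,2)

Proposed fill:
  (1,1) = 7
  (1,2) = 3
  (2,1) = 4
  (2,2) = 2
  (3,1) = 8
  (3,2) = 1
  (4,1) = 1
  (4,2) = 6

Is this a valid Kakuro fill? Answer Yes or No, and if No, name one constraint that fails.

Yes

Across: 7+3=10; 4+2=6; 8+1=9; 1+6=7. Down: 7+4+8+1=20; 3+2+1+6=12. No digit repeats within any run.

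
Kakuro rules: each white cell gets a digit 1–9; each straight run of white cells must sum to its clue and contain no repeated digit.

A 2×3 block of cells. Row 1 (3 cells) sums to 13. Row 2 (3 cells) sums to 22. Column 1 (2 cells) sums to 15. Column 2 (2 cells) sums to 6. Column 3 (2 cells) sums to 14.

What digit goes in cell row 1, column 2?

1

The 22 across and the 6 down share only 5, so (2,2) = 5.
(1,2) = 6 − 5 = 1 completes the 6 down.
Nothing is forced directly, so branch on (2,1), whose candidates are 8 or 9. If (2,1) = 9: then (1,1) would have to be in {3,4,5,7,8,9} for the 13 across but in {6} for the 15 down — contradiction. So (2,1) = 8.
(1,1) = 15 − 8 = 7 completes the 15 down.
(1,3) = 13 − 8 = 5 completes the 13 across.
(2,3) = 22 − 13 = 9 completes the 22 across.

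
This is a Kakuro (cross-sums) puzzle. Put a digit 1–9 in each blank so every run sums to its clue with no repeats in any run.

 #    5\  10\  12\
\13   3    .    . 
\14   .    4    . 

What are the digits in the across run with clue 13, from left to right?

R1C2 = 10 − 4 = 6 completes the 10 down.
R1C3 = 13 − 9 = 4 completes the 13 across.
R2C1 = 5 − 3 = 2 completes the 5 down.
R2C3 = 14 − 6 = 8 completes the 14 across.

3 6 4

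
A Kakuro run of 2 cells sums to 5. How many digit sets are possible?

2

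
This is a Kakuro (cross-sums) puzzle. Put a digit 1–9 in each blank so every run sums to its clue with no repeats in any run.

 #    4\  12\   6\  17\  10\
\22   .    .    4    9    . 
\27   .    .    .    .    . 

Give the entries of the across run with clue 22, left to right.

4 in 2 cells must be {1,3}; 17 in 2 cells must be {8,9}.
R2C3 = 6 − 4 = 2 completes the 6 down.
R2C4 = 17 − 9 = 8 completes the 17 down.
No cell is forced outright now. R1C2 can only be 3 or 5 (the digits allowed by both its 22 across and its 12 down). If R1C2 = 3: that forces R1C1 = 1, after which R1C5 would have to be in {5} for the 22 across but in {1,2,3,4,6,7,8,9} for the 10 down — contradiction. So R1C2 = 5.
R2C2 = 12 − 5 = 7 completes the 12 down.
Given what's placed, R2C1 must be 1 to fit the 27 across and 4 down.
R2C5 = 27 − 18 = 9 completes the 27 across.
R1C1 = 4 − 1 = 3 completes the 4 down.
R1C5 = 22 − 21 = 1 completes the 22 across.

3 5 4 9 1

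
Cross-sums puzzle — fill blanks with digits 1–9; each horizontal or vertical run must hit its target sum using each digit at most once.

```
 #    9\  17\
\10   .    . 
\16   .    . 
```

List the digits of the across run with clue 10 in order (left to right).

16 in 2 cells must be {7,9}; 17 in 2 cells must be {8,9}.
The 16 across and the 9 down share only 7, so R2C1 = 7.
R2C2 = 16 − 7 = 9 completes the 16 across.
R1C1 = 9 − 7 = 2 completes the 9 down.
R1C2 = 10 − 2 = 8 completes the 10 across.

2 8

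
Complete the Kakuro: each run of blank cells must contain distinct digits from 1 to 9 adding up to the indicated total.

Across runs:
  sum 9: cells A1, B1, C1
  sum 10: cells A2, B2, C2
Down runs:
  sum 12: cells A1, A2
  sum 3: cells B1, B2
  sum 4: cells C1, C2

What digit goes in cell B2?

2

3 in 2 cells must be {1,2}; 4 in 2 cells must be {1,3}.
Nothing is forced directly, so branch on B1, whose candidates are 1 or 2. If B1 = 2: that forces B2 = 1, C2 = 3, C1 = 1, after which A2 would have to be in {6} for the 10 across but in {3,4,5,7,8,9} for the 12 down — contradiction. So B1 = 1.
Given what's placed, C1 must be 3 to fit the 9 across and 4 down.
B2 = 3 − 1 = 2 completes the 3 down.
C2 = 4 − 3 = 1 completes the 4 down.
A1 = 9 − 4 = 5 completes the 9 across.
A2 = 10 − 3 = 7 completes the 10 across.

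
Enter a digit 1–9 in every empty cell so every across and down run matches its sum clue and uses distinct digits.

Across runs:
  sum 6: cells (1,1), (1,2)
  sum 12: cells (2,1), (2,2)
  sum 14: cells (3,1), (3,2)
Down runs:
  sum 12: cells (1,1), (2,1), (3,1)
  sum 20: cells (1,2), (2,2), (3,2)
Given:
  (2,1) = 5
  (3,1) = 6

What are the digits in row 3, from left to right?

6, 8

(1,1) = 12 − 11 = 1 completes the 12 down.
(1,2) = 6 − 1 = 5 completes the 6 across.
(2,2) = 12 − 5 = 7 completes the 12 across.
(3,2) = 14 − 6 = 8 completes the 14 across.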